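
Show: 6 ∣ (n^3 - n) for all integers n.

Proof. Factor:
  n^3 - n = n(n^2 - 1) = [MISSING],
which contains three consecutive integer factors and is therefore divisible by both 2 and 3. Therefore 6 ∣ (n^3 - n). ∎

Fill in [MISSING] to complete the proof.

(n - 1)n(n + 1)

n(n^2 - 1) = n(n - 1)(n + 1) = (n - 1)n(n + 1).
These three factors are consecutive integers, so their product is divisible by 6.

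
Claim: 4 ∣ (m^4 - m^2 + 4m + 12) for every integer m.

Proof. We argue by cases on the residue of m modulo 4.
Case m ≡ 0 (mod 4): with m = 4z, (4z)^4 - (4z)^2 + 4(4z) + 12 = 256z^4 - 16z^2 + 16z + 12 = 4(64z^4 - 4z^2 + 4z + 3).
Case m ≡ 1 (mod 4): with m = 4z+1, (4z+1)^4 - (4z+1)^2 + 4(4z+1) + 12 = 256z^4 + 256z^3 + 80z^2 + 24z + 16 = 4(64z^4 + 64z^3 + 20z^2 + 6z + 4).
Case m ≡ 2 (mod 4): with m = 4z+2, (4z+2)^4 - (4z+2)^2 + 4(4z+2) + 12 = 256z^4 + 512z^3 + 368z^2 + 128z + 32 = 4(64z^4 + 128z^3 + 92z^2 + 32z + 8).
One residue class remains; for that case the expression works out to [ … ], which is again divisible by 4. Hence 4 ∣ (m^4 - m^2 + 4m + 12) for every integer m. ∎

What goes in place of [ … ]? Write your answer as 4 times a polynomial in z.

4(64z^4 + 192z^3 + 212z^2 + 106z + 24)

Only m ≡ 3 (mod 4) is unaccounted for. Put m = 4z+3:
(4z+3)^4 - (4z+3)^2 + 4(4z+3) + 12 expands to 256z^4 + 768z^3 + 848z^2 + 424z + 96,
and factoring out 4 leaves 4(64z^4 + 192z^3 + 212z^2 + 106z + 24).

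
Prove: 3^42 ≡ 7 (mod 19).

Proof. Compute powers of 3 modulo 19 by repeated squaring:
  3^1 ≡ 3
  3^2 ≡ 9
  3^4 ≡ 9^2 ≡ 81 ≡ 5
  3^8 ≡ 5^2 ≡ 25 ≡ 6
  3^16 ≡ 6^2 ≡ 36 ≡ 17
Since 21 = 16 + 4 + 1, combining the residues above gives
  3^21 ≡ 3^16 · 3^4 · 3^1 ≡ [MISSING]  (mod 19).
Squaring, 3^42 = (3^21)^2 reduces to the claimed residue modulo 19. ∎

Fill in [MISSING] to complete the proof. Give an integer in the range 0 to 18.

8

Multiply the listed residues: 17 · 5 · 3 = 85 → 255.
Reducing modulo 19: 255 = 13·19 + 8, so 3^21 ≡ 8.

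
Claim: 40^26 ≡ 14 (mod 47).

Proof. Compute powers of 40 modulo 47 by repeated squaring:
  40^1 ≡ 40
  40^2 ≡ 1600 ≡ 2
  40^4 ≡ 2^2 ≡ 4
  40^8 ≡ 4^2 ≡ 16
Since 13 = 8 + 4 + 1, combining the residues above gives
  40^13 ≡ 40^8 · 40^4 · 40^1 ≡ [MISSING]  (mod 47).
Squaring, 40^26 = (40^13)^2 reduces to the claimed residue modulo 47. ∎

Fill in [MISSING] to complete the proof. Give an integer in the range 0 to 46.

22

Multiply the listed residues: 16 · 4 · 40 = 64 → 2560.
Reducing modulo 47: 2560 = 54·47 + 22, so 40^13 ≡ 22.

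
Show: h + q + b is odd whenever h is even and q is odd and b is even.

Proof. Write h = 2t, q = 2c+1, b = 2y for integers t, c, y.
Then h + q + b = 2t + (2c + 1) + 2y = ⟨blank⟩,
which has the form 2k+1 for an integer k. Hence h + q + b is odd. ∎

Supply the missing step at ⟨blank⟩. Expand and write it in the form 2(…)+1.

Expanding: 2t + (2c + 1) + 2y = 2c + 2t + 2y + 1.
Every term except the constant is even, so this is 2(c + t + y) + 1,
and c + t + y ∈ ℤ gives the required form.

2(c + t + y) + 1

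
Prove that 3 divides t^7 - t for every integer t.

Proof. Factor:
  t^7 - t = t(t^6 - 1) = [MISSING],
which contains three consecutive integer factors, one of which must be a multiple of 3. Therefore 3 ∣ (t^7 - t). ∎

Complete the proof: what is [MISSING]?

t^6 - 1 = (t^2 - 1)(t^4 + t^2 + 1), and t^2 - 1 = (t-1)(t+1).
So t(t^6 - 1) = (t - 1)t(t + 1)(t^4 + t^2 + 1).

(t - 1)t(t + 1)(t^4 + t^2 + 1)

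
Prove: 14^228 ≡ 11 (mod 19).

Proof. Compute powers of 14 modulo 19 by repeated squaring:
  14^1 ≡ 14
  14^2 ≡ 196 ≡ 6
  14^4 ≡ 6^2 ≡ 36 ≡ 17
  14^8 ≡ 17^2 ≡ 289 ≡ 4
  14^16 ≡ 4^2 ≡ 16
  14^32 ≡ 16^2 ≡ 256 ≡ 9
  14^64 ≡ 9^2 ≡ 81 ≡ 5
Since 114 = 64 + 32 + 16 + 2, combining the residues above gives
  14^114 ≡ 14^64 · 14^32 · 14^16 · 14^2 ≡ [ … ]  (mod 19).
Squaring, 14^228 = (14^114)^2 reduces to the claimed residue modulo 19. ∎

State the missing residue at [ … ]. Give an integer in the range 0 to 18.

7

14^64 · 14^32 · 14^16 · 14^2 ≡ 5 · 9 · 16 · 6 = 4320.
4320 mod 19 = 7, so 14^114 ≡ 7 (mod 19).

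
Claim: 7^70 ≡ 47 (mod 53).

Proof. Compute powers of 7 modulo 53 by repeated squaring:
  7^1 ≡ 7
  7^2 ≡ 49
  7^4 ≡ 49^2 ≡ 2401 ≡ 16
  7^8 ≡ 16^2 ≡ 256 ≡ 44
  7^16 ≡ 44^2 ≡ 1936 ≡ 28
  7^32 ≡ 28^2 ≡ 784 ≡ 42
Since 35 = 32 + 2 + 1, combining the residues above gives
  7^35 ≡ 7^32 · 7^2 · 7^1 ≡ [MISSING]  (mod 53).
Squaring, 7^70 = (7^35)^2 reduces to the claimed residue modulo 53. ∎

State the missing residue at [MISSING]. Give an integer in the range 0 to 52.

Multiply the listed residues: 42 · 49 · 7 = 2058 → 14406.
Reducing modulo 53: 14406 = 271·53 + 43, so 7^35 ≡ 43.

43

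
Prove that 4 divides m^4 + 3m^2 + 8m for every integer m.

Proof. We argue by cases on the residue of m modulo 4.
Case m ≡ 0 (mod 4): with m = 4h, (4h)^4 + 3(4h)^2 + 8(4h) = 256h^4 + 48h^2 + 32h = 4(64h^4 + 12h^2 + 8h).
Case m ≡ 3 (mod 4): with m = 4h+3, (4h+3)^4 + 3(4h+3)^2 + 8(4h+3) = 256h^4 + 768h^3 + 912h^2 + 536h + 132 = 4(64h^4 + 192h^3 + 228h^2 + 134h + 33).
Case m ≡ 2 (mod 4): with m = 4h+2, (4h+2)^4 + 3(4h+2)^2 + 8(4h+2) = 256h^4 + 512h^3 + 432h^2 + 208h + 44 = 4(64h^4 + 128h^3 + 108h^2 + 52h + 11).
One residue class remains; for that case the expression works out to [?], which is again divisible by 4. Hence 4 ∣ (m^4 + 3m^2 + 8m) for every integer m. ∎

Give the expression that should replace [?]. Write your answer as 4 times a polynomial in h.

4(64h^4 + 64h^3 + 36h^2 + 18h + 3)

The residues treated are {0, 3, 2}, so the missing case is m ≡ 1 (mod 4); write m = 4h+1.
Then (4h+1)^4 + 3(4h+1)^2 + 8(4h+1) = 256h^4 + 256h^3 + 144h^2 + 72h + 12 = 4(64h^4 + 64h^3 + 36h^2 + 18h + 3).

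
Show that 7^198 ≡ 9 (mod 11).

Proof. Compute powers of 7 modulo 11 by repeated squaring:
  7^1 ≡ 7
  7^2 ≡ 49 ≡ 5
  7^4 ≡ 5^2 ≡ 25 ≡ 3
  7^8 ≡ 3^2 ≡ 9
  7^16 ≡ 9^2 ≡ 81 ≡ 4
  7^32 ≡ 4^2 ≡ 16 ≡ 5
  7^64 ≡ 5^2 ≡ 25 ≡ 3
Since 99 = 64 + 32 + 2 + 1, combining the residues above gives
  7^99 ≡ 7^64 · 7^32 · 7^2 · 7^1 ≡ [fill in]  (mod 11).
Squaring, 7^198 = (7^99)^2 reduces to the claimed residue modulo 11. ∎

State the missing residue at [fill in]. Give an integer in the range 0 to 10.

8

Multiply the listed residues: 3 · 5 · 5 · 7 = 15 → 75 → 525.
Reducing modulo 11: 525 = 47·11 + 8, so 7^99 ≡ 8.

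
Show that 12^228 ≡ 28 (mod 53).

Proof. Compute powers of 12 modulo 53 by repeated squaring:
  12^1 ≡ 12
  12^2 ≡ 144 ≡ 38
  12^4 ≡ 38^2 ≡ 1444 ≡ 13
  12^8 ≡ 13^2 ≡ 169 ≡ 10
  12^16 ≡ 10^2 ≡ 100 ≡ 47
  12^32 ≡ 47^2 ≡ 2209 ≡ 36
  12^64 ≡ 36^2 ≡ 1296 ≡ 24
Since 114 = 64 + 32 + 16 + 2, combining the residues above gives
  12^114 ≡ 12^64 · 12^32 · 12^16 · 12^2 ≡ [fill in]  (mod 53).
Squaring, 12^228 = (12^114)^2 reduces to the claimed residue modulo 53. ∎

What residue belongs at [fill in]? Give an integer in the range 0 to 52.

Multiply the listed residues: 24 · 36 · 47 · 38 = 864 → 40608 → 1543104.
Reducing modulo 53: 1543104 = 29115·53 + 9, so 12^114 ≡ 9.

9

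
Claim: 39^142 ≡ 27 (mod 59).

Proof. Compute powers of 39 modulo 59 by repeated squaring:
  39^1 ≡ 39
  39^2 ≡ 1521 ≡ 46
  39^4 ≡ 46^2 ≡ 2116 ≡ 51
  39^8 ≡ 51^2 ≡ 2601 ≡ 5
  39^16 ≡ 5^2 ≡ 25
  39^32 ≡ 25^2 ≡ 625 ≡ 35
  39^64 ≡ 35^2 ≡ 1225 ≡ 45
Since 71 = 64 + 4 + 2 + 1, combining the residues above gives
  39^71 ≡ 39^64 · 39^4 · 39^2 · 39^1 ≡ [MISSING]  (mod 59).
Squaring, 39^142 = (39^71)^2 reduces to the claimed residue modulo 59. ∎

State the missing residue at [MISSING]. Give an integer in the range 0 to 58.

33

39^64 · 39^4 · 39^2 · 39^1 ≡ 45 · 51 · 46 · 39 = 4117230.
4117230 mod 59 = 33, so 39^71 ≡ 33 (mod 59).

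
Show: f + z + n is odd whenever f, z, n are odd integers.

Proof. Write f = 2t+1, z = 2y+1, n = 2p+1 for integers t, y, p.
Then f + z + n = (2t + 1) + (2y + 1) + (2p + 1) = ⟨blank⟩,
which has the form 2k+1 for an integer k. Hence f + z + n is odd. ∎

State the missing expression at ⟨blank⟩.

2(p + t + y + 1) + 1

(2t + 1) + (2y + 1) + (2p + 1) = 2p + 2t + 2y + 3
= 2(p + t + y + 1) + 1.
Since p + t + y + 1 is an integer, the sum is of the form 2k+1 for an integer k.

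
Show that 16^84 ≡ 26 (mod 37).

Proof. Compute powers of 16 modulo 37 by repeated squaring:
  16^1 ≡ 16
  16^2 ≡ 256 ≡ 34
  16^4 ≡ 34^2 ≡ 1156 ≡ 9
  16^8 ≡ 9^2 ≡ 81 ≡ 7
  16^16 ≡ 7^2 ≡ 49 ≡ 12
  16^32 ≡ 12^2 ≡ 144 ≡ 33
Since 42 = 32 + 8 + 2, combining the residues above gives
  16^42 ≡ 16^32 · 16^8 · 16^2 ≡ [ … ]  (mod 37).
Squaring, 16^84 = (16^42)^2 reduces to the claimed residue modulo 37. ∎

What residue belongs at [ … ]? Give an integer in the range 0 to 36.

10

Multiply the listed residues: 33 · 7 · 34 = 231 → 7854.
Reducing modulo 37: 7854 = 212·37 + 10, so 16^42 ≡ 10.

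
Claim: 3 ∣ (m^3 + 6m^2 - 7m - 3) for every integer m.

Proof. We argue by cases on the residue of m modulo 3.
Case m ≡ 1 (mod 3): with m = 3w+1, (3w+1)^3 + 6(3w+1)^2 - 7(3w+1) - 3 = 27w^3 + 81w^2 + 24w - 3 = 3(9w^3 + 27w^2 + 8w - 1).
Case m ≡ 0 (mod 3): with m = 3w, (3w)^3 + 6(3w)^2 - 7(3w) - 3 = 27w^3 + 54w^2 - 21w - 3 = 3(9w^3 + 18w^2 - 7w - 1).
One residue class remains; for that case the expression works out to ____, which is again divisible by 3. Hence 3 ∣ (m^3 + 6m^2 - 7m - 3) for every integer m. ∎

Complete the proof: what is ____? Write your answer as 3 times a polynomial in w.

The residues treated are {1, 0}, so the missing case is m ≡ 2 (mod 3); write m = 3w+2.
Then (3w+2)^3 + 6(3w+2)^2 - 7(3w+2) - 3 = 27w^3 + 108w^2 + 87w + 15 = 3(9w^3 + 36w^2 + 29w + 5).

3(9w^3 + 36w^2 + 29w + 5)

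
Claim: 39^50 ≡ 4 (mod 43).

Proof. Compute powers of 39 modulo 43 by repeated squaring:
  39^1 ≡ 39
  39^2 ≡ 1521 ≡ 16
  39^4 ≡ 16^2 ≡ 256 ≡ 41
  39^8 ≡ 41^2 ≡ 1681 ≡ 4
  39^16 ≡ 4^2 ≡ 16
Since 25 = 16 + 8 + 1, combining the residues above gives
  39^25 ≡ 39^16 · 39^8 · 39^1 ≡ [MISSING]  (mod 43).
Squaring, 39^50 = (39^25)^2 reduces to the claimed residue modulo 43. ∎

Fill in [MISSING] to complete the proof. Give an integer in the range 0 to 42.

2

39^16 · 39^8 · 39^1 ≡ 16 · 4 · 39 = 2496.
2496 mod 43 = 2, so 39^25 ≡ 2 (mod 43).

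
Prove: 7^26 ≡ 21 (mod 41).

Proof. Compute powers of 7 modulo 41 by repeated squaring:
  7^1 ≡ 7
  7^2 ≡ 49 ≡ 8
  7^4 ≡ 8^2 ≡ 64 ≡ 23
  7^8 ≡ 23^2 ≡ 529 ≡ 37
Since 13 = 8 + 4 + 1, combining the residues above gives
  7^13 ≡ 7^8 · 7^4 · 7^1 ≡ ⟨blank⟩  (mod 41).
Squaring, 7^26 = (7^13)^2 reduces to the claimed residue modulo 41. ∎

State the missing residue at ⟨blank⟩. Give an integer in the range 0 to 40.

12

7^8 · 7^4 · 7^1 ≡ 37 · 23 · 7 = 5957.
5957 mod 41 = 12, so 7^13 ≡ 12 (mod 41).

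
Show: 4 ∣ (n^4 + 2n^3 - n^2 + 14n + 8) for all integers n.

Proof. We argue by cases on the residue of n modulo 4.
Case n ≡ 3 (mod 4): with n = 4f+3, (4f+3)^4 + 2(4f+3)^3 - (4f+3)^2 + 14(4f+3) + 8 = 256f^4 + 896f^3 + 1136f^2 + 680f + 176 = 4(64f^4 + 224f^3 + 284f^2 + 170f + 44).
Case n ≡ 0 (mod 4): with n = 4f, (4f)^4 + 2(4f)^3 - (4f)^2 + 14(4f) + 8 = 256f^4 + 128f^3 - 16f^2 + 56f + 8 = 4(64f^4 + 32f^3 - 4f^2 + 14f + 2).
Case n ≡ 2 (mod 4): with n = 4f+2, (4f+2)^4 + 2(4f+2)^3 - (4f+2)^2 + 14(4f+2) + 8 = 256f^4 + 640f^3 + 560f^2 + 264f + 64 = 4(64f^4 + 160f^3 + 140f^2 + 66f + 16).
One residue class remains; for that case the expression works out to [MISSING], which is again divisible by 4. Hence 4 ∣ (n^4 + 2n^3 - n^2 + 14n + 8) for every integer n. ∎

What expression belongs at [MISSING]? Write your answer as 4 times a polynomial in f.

4(64f^4 + 96f^3 + 44f^2 + 22f + 6)

The residues treated are {3, 0, 2}, so the missing case is n ≡ 1 (mod 4); write n = 4f+1.
Then (4f+1)^4 + 2(4f+1)^3 - (4f+1)^2 + 14(4f+1) + 8 = 256f^4 + 384f^3 + 176f^2 + 88f + 24 = 4(64f^4 + 96f^3 + 44f^2 + 22f + 6).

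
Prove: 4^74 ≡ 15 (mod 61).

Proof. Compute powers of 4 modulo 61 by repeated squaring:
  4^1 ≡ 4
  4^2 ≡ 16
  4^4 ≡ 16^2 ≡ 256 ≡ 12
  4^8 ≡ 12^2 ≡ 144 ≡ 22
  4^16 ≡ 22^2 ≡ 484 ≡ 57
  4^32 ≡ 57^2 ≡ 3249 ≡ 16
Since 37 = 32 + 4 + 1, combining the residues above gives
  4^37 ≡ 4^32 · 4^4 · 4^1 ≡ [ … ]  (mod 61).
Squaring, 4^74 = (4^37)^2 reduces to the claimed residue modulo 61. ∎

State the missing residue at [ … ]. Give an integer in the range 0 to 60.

36

4^32 · 4^4 · 4^1 ≡ 16 · 12 · 4 = 768.
768 mod 61 = 36, so 4^37 ≡ 36 (mod 61).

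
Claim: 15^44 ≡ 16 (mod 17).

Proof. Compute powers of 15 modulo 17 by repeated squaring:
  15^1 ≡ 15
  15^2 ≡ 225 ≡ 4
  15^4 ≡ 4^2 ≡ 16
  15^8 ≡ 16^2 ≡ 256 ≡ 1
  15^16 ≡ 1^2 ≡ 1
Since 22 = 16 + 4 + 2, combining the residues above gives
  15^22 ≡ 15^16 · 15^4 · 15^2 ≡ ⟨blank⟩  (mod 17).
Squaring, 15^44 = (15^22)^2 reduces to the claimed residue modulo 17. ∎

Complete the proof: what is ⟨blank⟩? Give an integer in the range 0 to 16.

Multiply the listed residues: 1 · 16 · 4 = 16 → 64.
Reducing modulo 17: 64 = 3·17 + 13, so 15^22 ≡ 13.

13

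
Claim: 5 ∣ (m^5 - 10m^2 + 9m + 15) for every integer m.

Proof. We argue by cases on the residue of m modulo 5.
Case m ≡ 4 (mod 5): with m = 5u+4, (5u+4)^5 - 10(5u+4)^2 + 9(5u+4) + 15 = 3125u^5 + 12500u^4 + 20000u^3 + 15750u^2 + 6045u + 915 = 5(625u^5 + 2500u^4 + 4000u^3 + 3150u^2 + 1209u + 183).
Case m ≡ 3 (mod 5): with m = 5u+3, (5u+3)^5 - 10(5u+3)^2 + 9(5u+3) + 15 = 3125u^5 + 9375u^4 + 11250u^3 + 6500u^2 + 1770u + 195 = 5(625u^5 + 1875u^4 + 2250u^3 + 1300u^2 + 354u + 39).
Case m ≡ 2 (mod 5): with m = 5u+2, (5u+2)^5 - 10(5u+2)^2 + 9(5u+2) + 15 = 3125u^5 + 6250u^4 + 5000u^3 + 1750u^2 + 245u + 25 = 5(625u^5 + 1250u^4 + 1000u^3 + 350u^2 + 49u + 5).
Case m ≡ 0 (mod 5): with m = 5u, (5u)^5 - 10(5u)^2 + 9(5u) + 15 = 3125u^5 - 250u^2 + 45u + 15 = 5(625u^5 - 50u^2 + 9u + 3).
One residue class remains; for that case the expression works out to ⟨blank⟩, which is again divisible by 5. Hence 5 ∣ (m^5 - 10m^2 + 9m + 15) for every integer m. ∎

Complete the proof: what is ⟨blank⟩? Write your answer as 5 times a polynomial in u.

5(625u^5 + 625u^4 + 250u^3 - 6u + 3)

Only m ≡ 1 (mod 5) is unaccounted for. Put m = 5u+1:
(5u+1)^5 - 10(5u+1)^2 + 9(5u+1) + 15 expands to 3125u^5 + 3125u^4 + 1250u^3 - 30u + 15,
and factoring out 5 leaves 5(625u^5 + 625u^4 + 250u^3 - 6u + 3).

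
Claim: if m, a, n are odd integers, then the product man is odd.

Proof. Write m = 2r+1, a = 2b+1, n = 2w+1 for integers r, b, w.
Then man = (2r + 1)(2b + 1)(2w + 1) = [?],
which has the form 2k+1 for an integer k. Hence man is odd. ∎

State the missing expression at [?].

2(4brw + 2br + 2bw + b + 2rw + r + w) + 1

(2r + 1)(2b + 1)(2w + 1) = 8brw + 4br + 4bw + 2b + 4rw + 2r + 2w + 1
= 2(4brw + 2br + 2bw + b + 2rw + r + w) + 1.
Since 4brw + 2br + 2bw + b + 2rw + r + w is an integer, the product is of the form 2k+1 for an integer k.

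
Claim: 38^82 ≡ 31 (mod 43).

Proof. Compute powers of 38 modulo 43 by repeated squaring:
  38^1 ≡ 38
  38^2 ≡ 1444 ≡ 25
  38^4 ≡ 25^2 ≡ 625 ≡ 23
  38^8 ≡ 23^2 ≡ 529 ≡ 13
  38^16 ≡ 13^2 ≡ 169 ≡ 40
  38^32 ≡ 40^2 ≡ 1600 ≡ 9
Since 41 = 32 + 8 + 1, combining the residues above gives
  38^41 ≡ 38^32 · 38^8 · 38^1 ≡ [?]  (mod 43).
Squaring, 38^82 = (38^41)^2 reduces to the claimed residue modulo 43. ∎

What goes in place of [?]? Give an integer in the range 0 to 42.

17

Multiply the listed residues: 9 · 13 · 38 = 117 → 4446.
Reducing modulo 43: 4446 = 103·43 + 17, so 38^41 ≡ 17.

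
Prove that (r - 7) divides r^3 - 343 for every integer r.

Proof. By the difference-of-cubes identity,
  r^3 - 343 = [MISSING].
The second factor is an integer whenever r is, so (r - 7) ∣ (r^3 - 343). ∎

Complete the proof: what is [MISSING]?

a^3 - b^3 = (a - b)(a^2 + ab + b^2). With a = r, b = 7:
r^3 - 343 = (r - 7)(r^2 + 7r + 49).

(r - 7)(r^2 + 7r + 49)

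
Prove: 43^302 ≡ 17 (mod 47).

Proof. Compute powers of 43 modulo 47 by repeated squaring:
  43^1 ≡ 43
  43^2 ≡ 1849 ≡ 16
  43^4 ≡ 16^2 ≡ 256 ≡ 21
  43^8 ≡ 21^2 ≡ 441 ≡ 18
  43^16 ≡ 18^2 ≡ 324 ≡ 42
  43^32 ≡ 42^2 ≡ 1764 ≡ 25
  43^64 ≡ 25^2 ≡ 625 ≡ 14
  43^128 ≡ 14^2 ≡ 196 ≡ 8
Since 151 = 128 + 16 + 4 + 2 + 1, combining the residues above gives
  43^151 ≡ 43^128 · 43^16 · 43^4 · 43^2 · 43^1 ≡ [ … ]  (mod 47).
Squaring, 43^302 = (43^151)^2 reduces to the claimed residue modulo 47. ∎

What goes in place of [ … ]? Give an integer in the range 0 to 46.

39

Multiply the listed residues: 8 · 42 · 21 · 16 · 43 = 336 → 7056 → 112896 → 4854528.
Reducing modulo 47: 4854528 = 103287·47 + 39, so 43^151 ≡ 39.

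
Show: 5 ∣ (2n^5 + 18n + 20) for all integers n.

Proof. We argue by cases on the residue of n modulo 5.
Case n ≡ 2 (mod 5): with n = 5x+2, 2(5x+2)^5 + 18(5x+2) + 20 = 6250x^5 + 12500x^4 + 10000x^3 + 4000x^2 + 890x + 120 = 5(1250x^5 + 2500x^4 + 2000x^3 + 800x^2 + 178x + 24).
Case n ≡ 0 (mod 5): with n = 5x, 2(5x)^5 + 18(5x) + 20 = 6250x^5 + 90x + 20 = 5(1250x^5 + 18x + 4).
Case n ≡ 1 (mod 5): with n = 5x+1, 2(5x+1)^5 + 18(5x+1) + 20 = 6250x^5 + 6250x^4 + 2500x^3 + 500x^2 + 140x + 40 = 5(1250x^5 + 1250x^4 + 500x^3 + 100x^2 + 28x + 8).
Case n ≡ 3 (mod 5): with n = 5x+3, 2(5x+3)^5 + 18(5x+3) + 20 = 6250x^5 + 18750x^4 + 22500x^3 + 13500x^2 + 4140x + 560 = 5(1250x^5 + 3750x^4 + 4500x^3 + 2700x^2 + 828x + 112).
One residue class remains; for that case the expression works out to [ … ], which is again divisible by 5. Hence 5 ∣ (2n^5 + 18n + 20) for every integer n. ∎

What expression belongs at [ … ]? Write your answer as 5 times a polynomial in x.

5(1250x^5 + 5000x^4 + 8000x^3 + 6400x^2 + 2578x + 428)

Only n ≡ 4 (mod 5) is unaccounted for. Put n = 5x+4:
2(5x+4)^5 + 18(5x+4) + 20 expands to 6250x^5 + 25000x^4 + 40000x^3 + 32000x^2 + 12890x + 2140,
and factoring out 5 leaves 5(1250x^5 + 5000x^4 + 8000x^3 + 6400x^2 + 2578x + 428).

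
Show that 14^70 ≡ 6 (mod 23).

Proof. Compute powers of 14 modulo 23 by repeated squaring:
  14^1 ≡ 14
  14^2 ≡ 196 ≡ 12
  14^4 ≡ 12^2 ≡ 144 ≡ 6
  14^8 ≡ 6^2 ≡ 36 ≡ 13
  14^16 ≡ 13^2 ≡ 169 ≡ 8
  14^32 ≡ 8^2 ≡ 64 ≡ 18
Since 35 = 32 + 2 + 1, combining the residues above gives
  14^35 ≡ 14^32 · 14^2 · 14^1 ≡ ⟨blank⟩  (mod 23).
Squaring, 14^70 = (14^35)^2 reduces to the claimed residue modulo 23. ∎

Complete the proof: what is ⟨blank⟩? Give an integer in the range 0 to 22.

Multiply the listed residues: 18 · 12 · 14 = 216 → 3024.
Reducing modulo 23: 3024 = 131·23 + 11, so 14^35 ≡ 11.

11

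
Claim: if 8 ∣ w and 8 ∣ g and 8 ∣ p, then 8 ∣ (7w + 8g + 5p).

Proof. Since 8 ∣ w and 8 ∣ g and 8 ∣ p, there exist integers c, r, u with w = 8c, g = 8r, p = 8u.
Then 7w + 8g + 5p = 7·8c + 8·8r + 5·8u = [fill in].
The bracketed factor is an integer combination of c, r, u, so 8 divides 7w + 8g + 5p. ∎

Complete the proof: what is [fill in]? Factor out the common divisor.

8(7c + 8r + 5u)

Pull the common 8 out of every term: 7·8c + 8·8r + 5·8u = 8(7c + 8r + 5u).
7c + 8r + 5u is an integer, which exhibits the divisibility.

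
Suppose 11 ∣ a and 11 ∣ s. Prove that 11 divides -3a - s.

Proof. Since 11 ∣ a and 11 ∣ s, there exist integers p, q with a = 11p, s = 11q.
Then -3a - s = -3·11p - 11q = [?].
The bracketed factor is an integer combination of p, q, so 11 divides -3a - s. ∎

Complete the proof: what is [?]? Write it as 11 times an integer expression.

Pull the common 11 out of every term: -3·11p - 11q = 11(-3p - q).
-3p - q is an integer, which exhibits the divisibility.

11(-3p - q)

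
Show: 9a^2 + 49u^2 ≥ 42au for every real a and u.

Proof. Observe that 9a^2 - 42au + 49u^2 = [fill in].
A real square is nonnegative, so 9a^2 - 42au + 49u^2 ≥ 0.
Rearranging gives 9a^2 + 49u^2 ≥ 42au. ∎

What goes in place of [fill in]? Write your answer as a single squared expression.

9a^2 - 42au + 49u^2 is a perfect-square trinomial: the outer terms are (3a)^2 and (7u)^2, and the cross term is -2·3a·7u.
So 9a^2 - 42au + 49u^2 = (3a - 7u)^2 ≥ 0.

(3a - 7u)^2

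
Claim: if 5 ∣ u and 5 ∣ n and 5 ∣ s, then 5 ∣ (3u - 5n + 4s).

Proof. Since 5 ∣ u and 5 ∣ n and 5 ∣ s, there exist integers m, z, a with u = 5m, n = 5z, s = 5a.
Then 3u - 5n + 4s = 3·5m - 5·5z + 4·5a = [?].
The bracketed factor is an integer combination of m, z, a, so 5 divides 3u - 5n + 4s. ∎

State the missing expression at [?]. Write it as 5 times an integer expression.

5(4a + 3m - 5z)

Pull the common 5 out of every term: 3·5m - 5·5z + 4·5a = 5(4a + 3m - 5z).
4a + 3m - 5z is an integer, which exhibits the divisibility.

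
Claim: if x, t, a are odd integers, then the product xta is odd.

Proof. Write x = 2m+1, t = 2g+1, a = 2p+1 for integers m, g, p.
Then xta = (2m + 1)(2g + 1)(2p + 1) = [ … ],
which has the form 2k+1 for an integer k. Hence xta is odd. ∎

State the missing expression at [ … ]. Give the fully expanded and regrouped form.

2(4gmp + 2gm + 2gp + g + 2mp + m + p) + 1

Expanding: (2m + 1)(2g + 1)(2p + 1) = 8gmp + 4gm + 4gp + 2g + 4mp + 2m + 2p + 1.
Every term except the constant is even, so this is 2(4gmp + 2gm + 2gp + g + 2mp + m + p) + 1,
and 4gmp + 2gm + 2gp + g + 2mp + m + p ∈ ℤ gives the required form.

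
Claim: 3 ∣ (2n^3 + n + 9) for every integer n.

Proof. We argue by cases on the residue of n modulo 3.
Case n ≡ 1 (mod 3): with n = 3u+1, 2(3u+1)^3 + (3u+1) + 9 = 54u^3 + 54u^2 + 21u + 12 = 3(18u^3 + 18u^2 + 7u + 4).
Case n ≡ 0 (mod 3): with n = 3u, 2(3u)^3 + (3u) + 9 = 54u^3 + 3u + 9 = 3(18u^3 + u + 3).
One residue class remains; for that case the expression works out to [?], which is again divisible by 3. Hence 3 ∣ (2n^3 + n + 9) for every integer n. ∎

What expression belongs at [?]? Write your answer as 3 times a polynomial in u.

3(18u^3 + 36u^2 + 25u + 9)

The residues treated are {1, 0}, so the missing case is n ≡ 2 (mod 3); write n = 3u+2.
Then 2(3u+2)^3 + (3u+2) + 9 = 54u^3 + 108u^2 + 75u + 27 = 3(18u^3 + 36u^2 + 25u + 9).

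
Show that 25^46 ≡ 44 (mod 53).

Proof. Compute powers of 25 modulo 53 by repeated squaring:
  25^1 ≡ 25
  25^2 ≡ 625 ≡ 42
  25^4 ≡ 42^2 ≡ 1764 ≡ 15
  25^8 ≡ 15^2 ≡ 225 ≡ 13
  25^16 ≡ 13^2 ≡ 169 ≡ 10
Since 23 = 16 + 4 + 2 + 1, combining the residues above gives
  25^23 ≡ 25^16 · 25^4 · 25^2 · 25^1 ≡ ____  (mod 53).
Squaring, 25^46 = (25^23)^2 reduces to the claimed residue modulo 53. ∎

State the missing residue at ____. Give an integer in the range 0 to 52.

Multiply the listed residues: 10 · 15 · 42 · 25 = 150 → 6300 → 157500.
Reducing modulo 53: 157500 = 2971·53 + 37, so 25^23 ≡ 37.

37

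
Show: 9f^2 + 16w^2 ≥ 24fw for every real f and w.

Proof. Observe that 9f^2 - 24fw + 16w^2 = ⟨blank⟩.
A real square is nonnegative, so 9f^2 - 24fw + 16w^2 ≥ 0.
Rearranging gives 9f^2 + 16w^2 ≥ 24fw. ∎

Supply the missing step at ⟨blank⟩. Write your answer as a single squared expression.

(3f - 4w)^2

The leading and trailing coefficients are 3^2 and 4^2, and 24 = 2·3·4, so the trinomial is (3f - 4w)^2.
Hence 9f^2 - 24fw + 16w^2 ≥ 0.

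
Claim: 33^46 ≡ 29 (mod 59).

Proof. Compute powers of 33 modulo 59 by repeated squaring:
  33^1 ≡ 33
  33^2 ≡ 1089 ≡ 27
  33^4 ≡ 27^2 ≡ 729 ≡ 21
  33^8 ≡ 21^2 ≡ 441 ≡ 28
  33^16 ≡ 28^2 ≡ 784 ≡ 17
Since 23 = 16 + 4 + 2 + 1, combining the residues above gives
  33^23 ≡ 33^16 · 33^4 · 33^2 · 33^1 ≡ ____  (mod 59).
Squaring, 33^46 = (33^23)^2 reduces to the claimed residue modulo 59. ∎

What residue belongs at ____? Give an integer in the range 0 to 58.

33^16 · 33^4 · 33^2 · 33^1 ≡ 17 · 21 · 27 · 33 = 318087.
318087 mod 59 = 18, so 33^23 ≡ 18 (mod 59).

18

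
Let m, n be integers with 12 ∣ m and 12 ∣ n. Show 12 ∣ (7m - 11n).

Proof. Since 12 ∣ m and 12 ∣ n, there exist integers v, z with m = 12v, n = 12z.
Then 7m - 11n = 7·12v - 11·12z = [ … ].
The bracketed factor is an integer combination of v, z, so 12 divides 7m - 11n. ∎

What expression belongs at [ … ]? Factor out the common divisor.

Each term has a factor of 12: 7·12v - 11·12z = 12·(7v - 11z).
Since 7v - 11z is an integer, 12 ∣ (7m - 11n).

12(7v - 11z)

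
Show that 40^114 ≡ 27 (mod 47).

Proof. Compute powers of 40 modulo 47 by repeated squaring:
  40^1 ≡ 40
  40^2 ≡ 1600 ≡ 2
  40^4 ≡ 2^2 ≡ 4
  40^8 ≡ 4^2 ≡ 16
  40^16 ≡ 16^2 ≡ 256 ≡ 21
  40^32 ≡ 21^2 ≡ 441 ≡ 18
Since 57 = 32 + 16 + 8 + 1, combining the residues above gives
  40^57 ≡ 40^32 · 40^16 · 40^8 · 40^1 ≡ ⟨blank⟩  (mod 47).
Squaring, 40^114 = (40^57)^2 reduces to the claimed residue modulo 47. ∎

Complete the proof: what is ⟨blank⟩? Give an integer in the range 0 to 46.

Multiply the listed residues: 18 · 21 · 16 · 40 = 378 → 6048 → 241920.
Reducing modulo 47: 241920 = 5147·47 + 11, so 40^57 ≡ 11.

11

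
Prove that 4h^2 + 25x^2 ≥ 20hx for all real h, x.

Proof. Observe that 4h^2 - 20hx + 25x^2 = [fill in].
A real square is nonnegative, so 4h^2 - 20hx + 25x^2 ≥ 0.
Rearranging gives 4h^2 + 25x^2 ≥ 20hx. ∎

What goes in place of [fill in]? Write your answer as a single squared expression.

4h^2 - 20hx + 25x^2 is a perfect-square trinomial: the outer terms are (2h)^2 and (5x)^2, and the cross term is -2·2h·5x.
So 4h^2 - 20hx + 25x^2 = (2h - 5x)^2 ≥ 0.

(2h - 5x)^2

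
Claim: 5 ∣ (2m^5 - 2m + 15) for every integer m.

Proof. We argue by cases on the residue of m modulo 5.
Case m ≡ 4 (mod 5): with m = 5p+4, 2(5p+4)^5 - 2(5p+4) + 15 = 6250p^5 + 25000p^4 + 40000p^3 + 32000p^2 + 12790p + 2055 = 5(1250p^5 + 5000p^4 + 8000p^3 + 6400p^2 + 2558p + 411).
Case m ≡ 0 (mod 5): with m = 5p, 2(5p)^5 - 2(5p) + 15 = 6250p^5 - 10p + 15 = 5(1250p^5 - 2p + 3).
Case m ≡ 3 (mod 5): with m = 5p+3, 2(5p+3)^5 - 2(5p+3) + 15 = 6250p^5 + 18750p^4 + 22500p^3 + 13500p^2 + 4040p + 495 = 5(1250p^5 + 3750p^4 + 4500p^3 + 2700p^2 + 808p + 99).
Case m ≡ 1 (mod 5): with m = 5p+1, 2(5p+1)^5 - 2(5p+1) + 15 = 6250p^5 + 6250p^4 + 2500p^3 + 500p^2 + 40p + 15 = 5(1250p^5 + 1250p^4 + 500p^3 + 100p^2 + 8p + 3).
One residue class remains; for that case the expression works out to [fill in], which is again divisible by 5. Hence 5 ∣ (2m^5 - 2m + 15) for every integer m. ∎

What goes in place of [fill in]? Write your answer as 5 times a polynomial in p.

The residues treated are {4, 0, 3, 1}, so the missing case is m ≡ 2 (mod 5); write m = 5p+2.
Then 2(5p+2)^5 - 2(5p+2) + 15 = 6250p^5 + 12500p^4 + 10000p^3 + 4000p^2 + 790p + 75 = 5(1250p^5 + 2500p^4 + 2000p^3 + 800p^2 + 158p + 15).

5(1250p^5 + 2500p^4 + 2000p^3 + 800p^2 + 158p + 15)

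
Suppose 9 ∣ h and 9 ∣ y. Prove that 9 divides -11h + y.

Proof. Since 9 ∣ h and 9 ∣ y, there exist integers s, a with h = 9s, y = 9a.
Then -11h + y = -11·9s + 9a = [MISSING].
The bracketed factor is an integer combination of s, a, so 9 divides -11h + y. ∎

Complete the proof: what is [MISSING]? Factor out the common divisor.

Each term has a factor of 9: -11·9s + 9a = 9·(a - 11s).
Since a - 11s is an integer, 9 ∣ (-11h + y).

9(a - 11s)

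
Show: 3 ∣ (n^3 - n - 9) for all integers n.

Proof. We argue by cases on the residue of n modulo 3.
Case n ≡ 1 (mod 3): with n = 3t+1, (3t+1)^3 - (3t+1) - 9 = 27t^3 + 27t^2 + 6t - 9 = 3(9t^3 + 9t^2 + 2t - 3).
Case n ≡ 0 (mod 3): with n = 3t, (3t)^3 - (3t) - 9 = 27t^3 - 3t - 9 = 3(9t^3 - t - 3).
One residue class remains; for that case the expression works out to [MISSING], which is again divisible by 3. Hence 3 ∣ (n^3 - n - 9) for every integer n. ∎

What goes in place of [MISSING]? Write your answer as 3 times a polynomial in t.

Only n ≡ 2 (mod 3) is unaccounted for. Put n = 3t+2:
(3t+2)^3 - (3t+2) - 9 expands to 27t^3 + 54t^2 + 33t - 3,
and factoring out 3 leaves 3(9t^3 + 18t^2 + 11t - 1).

3(9t^3 + 18t^2 + 11t - 1)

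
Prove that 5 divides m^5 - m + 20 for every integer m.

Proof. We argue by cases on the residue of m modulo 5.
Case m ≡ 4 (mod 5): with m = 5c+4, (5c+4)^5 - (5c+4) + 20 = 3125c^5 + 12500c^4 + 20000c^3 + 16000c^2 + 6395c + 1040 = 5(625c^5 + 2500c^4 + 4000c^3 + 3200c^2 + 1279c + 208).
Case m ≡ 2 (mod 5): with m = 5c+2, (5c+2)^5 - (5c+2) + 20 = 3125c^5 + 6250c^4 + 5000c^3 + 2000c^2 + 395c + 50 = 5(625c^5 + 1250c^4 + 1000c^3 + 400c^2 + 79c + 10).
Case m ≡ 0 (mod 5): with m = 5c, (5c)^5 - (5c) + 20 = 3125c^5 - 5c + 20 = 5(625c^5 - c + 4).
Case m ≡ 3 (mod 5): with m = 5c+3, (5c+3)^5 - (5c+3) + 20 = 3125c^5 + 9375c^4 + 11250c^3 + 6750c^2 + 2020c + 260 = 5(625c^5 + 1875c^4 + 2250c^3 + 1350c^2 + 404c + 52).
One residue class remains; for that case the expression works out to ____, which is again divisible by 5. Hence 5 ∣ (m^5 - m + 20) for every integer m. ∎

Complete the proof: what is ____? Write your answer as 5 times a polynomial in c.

The residues treated are {4, 2, 0, 3}, so the missing case is m ≡ 1 (mod 5); write m = 5c+1.
Then (5c+1)^5 - (5c+1) + 20 = 3125c^5 + 3125c^4 + 1250c^3 + 250c^2 + 20c + 20 = 5(625c^5 + 625c^4 + 250c^3 + 50c^2 + 4c + 4).

5(625c^5 + 625c^4 + 250c^3 + 50c^2 + 4c + 4)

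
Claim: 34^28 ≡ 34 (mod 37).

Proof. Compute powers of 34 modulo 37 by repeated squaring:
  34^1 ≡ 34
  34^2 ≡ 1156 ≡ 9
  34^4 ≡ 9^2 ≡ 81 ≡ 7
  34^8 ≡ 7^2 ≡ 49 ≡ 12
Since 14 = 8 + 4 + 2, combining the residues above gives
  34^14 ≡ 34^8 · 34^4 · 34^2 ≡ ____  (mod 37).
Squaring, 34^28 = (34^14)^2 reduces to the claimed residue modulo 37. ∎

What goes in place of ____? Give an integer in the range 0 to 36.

16

Multiply the listed residues: 12 · 7 · 9 = 84 → 756.
Reducing modulo 37: 756 = 20·37 + 16, so 34^14 ≡ 16.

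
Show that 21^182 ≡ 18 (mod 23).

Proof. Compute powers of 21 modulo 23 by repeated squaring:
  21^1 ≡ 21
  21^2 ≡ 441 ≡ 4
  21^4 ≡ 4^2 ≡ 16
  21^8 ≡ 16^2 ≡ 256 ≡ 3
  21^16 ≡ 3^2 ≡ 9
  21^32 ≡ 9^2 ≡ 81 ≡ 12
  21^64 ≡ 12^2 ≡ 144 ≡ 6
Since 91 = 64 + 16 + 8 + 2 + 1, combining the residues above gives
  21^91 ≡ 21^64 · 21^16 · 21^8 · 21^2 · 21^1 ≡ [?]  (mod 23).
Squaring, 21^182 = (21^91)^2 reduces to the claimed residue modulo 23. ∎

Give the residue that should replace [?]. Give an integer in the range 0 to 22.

15

21^64 · 21^16 · 21^8 · 21^2 · 21^1 ≡ 6 · 9 · 3 · 4 · 21 = 13608.
13608 mod 23 = 15, so 21^91 ≡ 15 (mod 23).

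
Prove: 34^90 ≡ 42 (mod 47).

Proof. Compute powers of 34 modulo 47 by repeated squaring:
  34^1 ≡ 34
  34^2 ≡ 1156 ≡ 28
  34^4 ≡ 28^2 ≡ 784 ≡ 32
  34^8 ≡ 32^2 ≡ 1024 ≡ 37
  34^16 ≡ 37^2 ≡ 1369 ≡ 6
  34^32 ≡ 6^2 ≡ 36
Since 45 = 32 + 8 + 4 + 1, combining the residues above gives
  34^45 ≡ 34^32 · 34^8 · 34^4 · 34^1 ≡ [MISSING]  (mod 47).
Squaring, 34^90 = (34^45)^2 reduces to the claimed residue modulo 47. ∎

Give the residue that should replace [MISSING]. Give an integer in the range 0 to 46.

34^32 · 34^8 · 34^4 · 34^1 ≡ 36 · 37 · 32 · 34 = 1449216.
1449216 mod 47 = 18, so 34^45 ≡ 18 (mod 47).

18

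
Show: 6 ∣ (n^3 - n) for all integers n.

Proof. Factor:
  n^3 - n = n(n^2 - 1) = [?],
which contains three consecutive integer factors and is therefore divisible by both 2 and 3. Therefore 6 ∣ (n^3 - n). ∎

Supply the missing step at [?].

n(n^2 - 1) = n(n - 1)(n + 1) = (n - 1)n(n + 1).
These three factors are consecutive integers, so their product is divisible by 6.

(n - 1)n(n + 1)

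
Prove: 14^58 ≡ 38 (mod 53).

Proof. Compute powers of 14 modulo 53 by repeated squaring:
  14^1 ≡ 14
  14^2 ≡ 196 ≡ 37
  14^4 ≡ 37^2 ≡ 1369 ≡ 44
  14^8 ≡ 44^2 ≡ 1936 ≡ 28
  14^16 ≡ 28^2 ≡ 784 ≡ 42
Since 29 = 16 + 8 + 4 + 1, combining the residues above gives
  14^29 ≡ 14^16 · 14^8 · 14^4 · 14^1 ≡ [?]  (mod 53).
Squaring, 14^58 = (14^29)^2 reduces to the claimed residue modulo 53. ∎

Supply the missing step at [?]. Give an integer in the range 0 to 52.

12

14^16 · 14^8 · 14^4 · 14^1 ≡ 42 · 28 · 44 · 14 = 724416.
724416 mod 53 = 12, so 14^29 ≡ 12 (mod 53).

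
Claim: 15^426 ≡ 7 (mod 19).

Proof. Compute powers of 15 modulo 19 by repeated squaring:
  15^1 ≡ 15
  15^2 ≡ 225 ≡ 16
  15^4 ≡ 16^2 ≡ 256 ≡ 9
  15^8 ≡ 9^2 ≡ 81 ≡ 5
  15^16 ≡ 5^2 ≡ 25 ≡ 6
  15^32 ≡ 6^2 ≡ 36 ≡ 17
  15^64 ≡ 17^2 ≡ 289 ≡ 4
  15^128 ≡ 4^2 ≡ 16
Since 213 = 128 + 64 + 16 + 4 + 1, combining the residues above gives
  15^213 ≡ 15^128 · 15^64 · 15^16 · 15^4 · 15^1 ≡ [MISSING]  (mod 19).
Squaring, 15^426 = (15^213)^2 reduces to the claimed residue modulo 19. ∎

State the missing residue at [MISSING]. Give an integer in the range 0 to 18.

Multiply the listed residues: 16 · 4 · 6 · 9 · 15 = 64 → 384 → 3456 → 51840.
Reducing modulo 19: 51840 = 2728·19 + 8, so 15^213 ≡ 8.

8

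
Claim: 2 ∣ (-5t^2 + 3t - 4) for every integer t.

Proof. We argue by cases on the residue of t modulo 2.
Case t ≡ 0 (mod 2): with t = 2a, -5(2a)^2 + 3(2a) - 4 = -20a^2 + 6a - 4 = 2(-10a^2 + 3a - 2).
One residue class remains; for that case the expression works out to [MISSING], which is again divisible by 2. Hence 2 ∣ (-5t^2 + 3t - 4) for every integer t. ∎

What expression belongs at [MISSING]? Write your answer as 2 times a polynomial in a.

Only t ≡ 1 (mod 2) is unaccounted for. Put t = 2a+1:
-5(2a+1)^2 + 3(2a+1) - 4 expands to -20a^2 - 14a - 6,
and factoring out 2 leaves 2(-10a^2 - 7a - 3).

2(-10a^2 - 7a - 3)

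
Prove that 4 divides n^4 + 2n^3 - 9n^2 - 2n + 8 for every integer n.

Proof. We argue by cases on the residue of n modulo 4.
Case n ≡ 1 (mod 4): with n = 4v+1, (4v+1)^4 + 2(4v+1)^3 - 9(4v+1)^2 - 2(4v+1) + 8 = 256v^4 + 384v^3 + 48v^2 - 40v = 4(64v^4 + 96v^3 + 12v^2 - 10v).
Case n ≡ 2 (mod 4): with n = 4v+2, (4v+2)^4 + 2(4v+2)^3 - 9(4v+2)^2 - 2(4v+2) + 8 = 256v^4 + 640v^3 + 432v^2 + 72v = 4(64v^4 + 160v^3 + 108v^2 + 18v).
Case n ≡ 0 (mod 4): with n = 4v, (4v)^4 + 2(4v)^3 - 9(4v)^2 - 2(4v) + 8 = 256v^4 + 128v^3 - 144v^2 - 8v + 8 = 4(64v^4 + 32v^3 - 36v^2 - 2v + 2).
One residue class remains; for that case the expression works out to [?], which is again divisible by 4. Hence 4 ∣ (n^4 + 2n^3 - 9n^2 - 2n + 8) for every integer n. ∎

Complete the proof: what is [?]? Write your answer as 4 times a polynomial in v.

4(64v^4 + 224v^3 + 252v^2 + 106v + 14)

The residues treated are {1, 2, 0}, so the missing case is n ≡ 3 (mod 4); write n = 4v+3.
Then (4v+3)^4 + 2(4v+3)^3 - 9(4v+3)^2 - 2(4v+3) + 8 = 256v^4 + 896v^3 + 1008v^2 + 424v + 56 = 4(64v^4 + 224v^3 + 252v^2 + 106v + 14).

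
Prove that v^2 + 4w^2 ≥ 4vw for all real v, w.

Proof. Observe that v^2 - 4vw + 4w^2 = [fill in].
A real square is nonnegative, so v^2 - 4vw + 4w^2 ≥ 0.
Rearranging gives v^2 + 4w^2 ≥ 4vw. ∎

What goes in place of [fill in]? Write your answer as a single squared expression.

The leading and trailing coefficients are 1^2 and 2^2, and 4 = 2·1·2, so the trinomial is (v - 2w)^2.
Hence v^2 - 4vw + 4w^2 ≥ 0.

(v - 2w)^2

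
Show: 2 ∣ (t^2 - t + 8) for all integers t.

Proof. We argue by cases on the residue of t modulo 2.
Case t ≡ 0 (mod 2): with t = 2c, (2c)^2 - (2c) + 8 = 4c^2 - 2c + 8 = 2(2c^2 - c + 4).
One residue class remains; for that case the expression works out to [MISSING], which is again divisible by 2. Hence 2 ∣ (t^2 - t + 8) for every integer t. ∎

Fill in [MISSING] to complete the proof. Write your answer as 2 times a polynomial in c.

Only t ≡ 1 (mod 2) is unaccounted for. Put t = 2c+1:
(2c+1)^2 - (2c+1) + 8 expands to 4c^2 + 2c + 8,
and factoring out 2 leaves 2(2c^2 + c + 4).

2(2c^2 + c + 4)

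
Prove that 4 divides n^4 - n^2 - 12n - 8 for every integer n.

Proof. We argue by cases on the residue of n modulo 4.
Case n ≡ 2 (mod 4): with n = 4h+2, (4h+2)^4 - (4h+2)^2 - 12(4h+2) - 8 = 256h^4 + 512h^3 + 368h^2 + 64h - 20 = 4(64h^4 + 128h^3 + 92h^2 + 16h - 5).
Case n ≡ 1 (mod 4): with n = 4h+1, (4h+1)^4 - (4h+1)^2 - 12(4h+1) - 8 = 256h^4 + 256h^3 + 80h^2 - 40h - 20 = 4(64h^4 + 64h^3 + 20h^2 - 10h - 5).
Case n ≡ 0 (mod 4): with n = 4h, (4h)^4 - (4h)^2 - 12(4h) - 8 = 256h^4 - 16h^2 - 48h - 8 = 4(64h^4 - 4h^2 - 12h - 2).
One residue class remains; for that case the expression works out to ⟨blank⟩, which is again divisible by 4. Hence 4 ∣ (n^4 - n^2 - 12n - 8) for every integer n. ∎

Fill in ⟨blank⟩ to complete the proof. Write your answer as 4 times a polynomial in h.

4(64h^4 + 192h^3 + 212h^2 + 90h + 7)

Only n ≡ 3 (mod 4) is unaccounted for. Put n = 4h+3:
(4h+3)^4 - (4h+3)^2 - 12(4h+3) - 8 expands to 256h^4 + 768h^3 + 848h^2 + 360h + 28,
and factoring out 4 leaves 4(64h^4 + 192h^3 + 212h^2 + 90h + 7).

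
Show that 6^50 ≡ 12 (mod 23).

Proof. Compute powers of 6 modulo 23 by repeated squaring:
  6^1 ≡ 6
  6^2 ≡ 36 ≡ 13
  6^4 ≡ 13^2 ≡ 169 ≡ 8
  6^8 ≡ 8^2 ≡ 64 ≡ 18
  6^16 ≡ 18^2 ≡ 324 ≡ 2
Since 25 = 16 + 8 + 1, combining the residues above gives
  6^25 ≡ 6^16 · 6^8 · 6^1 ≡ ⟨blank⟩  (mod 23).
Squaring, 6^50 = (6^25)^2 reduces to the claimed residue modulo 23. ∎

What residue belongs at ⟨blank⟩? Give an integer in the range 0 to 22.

9

6^16 · 6^8 · 6^1 ≡ 2 · 18 · 6 = 216.
216 mod 23 = 9, so 6^25 ≡ 9 (mod 23).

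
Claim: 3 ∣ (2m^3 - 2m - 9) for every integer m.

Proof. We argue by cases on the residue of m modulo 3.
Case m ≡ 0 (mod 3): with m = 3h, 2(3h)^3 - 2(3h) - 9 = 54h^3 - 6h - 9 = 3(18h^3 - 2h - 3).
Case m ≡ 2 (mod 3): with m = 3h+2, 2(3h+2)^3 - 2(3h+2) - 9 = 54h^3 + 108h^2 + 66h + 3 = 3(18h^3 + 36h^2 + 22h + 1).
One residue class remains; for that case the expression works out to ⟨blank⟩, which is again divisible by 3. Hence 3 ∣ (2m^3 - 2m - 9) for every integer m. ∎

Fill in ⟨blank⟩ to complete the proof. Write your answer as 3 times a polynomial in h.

Only m ≡ 1 (mod 3) is unaccounted for. Put m = 3h+1:
2(3h+1)^3 - 2(3h+1) - 9 expands to 54h^3 + 54h^2 + 12h - 9,
and factoring out 3 leaves 3(18h^3 + 18h^2 + 4h - 3).

3(18h^3 + 18h^2 + 4h - 3)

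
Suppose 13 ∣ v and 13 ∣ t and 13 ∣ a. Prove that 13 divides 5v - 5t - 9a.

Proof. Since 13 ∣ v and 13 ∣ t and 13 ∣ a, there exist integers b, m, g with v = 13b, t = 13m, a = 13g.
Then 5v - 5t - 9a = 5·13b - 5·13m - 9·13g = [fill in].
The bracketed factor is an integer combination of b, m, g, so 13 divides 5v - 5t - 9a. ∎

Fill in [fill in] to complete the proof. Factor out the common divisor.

Each term has a factor of 13: 5·13b - 5·13m - 9·13g = 13·(5b - 9g - 5m).
Since 5b - 9g - 5m is an integer, 13 ∣ (5v - 5t - 9a).

13(5b - 9g - 5m)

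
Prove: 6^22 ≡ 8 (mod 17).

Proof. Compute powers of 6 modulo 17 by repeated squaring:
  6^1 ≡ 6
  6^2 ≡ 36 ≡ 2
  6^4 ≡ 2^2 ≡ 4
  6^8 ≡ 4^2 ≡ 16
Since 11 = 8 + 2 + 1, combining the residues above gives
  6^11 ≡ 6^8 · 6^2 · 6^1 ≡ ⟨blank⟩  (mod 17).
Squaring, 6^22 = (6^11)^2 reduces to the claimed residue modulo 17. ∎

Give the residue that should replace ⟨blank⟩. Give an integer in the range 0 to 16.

6^8 · 6^2 · 6^1 ≡ 16 · 2 · 6 = 192.
192 mod 17 = 5, so 6^11 ≡ 5 (mod 17).

5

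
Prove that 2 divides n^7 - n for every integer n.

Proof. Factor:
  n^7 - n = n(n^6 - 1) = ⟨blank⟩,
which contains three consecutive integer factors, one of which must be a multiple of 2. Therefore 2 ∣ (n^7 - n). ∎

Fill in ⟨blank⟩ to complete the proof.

(n - 1)n(n + 1)(n^4 + n^2 + 1)

n^6 - 1 = (n^2 - 1)(n^4 + n^2 + 1), and n^2 - 1 = (n-1)(n+1).
So n(n^6 - 1) = (n - 1)n(n + 1)(n^4 + n^2 + 1).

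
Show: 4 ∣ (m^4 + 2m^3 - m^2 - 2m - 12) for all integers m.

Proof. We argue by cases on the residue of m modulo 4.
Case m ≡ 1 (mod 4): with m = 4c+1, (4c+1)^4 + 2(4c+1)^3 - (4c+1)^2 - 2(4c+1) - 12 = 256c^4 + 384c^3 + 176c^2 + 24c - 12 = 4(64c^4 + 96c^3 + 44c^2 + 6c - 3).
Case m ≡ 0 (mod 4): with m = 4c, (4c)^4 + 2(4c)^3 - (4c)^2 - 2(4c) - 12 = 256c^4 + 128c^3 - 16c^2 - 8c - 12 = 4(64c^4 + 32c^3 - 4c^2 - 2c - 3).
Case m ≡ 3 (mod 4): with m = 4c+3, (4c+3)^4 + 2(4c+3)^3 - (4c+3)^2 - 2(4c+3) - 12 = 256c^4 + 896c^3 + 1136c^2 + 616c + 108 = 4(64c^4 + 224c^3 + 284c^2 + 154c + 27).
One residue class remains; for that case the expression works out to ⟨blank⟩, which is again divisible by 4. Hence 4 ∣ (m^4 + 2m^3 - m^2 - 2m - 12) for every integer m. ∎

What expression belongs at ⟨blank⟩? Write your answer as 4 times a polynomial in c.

The residues treated are {1, 0, 3}, so the missing case is m ≡ 2 (mod 4); write m = 4c+2.
Then (4c+2)^4 + 2(4c+2)^3 - (4c+2)^2 - 2(4c+2) - 12 = 256c^4 + 640c^3 + 560c^2 + 200c + 12 = 4(64c^4 + 160c^3 + 140c^2 + 50c + 3).

4(64c^4 + 160c^3 + 140c^2 + 50c + 3)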